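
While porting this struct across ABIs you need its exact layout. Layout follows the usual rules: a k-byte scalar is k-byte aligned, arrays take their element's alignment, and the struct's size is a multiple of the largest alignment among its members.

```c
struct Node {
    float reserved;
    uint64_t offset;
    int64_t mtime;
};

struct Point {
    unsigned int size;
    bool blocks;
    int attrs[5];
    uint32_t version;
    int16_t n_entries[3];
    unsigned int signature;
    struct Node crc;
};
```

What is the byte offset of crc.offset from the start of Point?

56

Node: @0: reserved [4B, align 4] → 4; +4 pad (align 8); @8: offset [8B, align 8] → 16; @16: mtime [8B, align 8] → 24; size 24, align 8
@0: size [4B, align 4] → 4
@4: blocks [1B, align 1] → 5
+3 pad (align 4)
@8: attrs [20B, align 4] → 28
@28: version [4B, align 4] → 32
@32: n_entries [6B, align 2] → 38
+2 pad (align 4)
@40: signature [4B, align 4] → 44
+4 pad (align 8)
@48: crc [24B, align 8] → 72
within Node: offset at 8
48 + 8 = 56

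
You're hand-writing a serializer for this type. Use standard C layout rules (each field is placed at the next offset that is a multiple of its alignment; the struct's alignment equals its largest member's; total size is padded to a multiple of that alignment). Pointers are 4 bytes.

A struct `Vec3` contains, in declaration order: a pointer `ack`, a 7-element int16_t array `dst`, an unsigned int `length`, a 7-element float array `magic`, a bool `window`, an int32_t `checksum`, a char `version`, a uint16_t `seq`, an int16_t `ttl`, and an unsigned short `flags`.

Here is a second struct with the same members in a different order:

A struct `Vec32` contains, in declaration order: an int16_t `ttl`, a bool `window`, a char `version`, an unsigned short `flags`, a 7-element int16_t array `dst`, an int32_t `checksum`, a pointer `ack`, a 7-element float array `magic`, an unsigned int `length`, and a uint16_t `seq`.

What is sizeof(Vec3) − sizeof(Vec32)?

4

ack at 0 (size 4, align 4) → ends 4
dst at 4 (size 14, align 2) → ends 18
pad 2 to align 4 for length
length at 20 (size 4, align 4) → ends 24
magic at 24 (size 28, align 4) → ends 52
window at 52 (size 1, align 1) → ends 53
pad 3 to align 4 for checksum
checksum at 56 (size 4, align 4) → ends 60
version at 60 (size 1, align 1) → ends 61
pad 1 to align 2 for seq
seq at 62 (size 2, align 2) → ends 64
ttl at 64 (size 2, align 2) → ends 66
flags at 66 (size 2, align 2) → ends 68
total 68 bytes, alignment 4
— Vec32 —
ttl at 0 (size 2, align 2) → ends 2
window at 2 (size 1, align 1) → ends 3
version at 3 (size 1, align 1) → ends 4
flags at 4 (size 2, align 2) → ends 6
dst at 6 (size 14, align 2) → ends 20
checksum at 20 (size 4, align 4) → ends 24
ack at 24 (size 4, align 4) → ends 28
magic at 28 (size 28, align 4) → ends 56
length at 56 (size 4, align 4) → ends 60
seq at 60 (size 2, align 2) → ends 62
tail pad 2 to reach multiple of 4
total 64 bytes, alignment 4
68 − 64 = 4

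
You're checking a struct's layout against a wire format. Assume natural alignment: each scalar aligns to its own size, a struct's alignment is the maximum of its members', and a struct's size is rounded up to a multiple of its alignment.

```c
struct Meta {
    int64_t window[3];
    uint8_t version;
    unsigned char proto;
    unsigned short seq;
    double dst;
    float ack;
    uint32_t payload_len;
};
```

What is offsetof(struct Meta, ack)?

0..24  window  (24B, 8-aligned)
24..25  version  (1B, 1-aligned)
25..26  proto  (1B, 1-aligned)
26..28  seq  (2B, 2-aligned)
28..32  -- padding (4B)
32..40  dst  (8B, 8-aligned)
40..44  ack  (4B, 4-aligned)

40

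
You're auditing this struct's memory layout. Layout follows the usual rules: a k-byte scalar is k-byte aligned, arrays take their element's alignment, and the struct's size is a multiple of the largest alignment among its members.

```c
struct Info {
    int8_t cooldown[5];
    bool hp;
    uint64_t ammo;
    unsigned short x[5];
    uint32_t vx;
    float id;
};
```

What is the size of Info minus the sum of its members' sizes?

8

0..5  cooldown  (5B, 1-aligned)
5..6  hp  (1B, 1-aligned)
6..8  -- padding (2B)
8..16  ammo  (8B, 8-aligned)
16..26  x  (10B, 2-aligned)
26..28  -- padding (2B)
28..32  vx  (4B, 4-aligned)
32..36  id  (4B, 4-aligned)
36..40  -- tail padding (4B)
sizeof = 40, alignof = 8
data bytes 32, size 40 → padding 8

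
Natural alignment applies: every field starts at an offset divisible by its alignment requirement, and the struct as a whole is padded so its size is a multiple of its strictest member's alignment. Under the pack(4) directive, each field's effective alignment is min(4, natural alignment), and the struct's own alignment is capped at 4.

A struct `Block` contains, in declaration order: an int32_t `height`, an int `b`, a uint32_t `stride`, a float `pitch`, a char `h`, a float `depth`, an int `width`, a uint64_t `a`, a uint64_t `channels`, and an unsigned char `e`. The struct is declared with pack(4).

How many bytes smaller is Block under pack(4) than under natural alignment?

8

natural layout:
  0..4  height  (4B, 4-aligned)
  4..8  b  (4B, 4-aligned)
  8..12  stride  (4B, 4-aligned)
  12..16  pitch  (4B, 4-aligned)
  16..17  h  (1B, 1-aligned)
  17..20  -- padding (3B)
  20..24  depth  (4B, 4-aligned)
  24..28  width  (4B, 4-aligned)
  28..32  -- padding (4B)
  32..40  a  (8B, 8-aligned)
  40..48  channels  (8B, 8-aligned)
  48..49  e  (1B, 1-aligned)
  49..56  -- tail padding (7B)
  sizeof = 56, alignof = 8
packed(4) layout:
  0..4  height  (4B, 4-aligned)
  4..8  b  (4B, 4-aligned)
  8..12  stride  (4B, 4-aligned)
  12..16  pitch  (4B, 4-aligned)
  16..17  h  (1B, 1-aligned)
  17..20  -- padding (3B)
  20..24  depth  (4B, 4-aligned)
  24..28  width  (4B, 4-aligned)
  28..36  a  (8B, 4-aligned)
  36..44  channels  (8B, 4-aligned)
  44..45  e  (1B, 1-aligned)
  45..48  -- tail padding (3B)
  sizeof = 48, alignof = 4
56 − 48 = 8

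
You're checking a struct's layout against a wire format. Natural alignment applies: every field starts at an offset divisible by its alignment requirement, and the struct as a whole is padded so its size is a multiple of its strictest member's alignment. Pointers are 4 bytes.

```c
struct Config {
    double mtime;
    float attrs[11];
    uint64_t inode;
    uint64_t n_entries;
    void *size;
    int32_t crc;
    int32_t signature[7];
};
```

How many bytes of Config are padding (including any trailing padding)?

mtime at 0 (size 8, align 8) → ends 8
attrs at 8 (size 44, align 4) → ends 52
pad 4 to align 8 for inode
inode at 56 (size 8, align 8) → ends 64
n_entries at 64 (size 8, align 8) → ends 72
size at 72 (size 4, align 4) → ends 76
crc at 76 (size 4, align 4) → ends 80
signature at 80 (size 28, align 4) → ends 108
tail pad 4 to reach multiple of 8
total 112 bytes, alignment 8
data bytes 104, size 112 → padding 8

8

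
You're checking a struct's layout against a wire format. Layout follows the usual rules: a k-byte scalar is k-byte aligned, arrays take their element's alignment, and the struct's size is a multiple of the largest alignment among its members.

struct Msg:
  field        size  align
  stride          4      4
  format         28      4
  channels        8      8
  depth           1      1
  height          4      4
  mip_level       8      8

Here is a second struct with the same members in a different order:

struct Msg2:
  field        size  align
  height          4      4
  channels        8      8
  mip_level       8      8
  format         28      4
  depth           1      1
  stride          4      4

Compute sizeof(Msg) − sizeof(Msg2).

-8

@0: stride [4B, align 4] → 4
@4: format [28B, align 4] → 32
@32: channels [8B, align 8] → 40
@40: depth [1B, align 1] → 41
+3 pad (align 4)
@44: height [4B, align 4] → 48
@48: mip_level [8B, align 8] → 56
size 56, align 8
— Msg2 —
@0: height [4B, align 4] → 4
+4 pad (align 8)
@8: channels [8B, align 8] → 16
@16: mip_level [8B, align 8] → 24
@24: format [28B, align 4] → 52
@52: depth [1B, align 1] → 53
+3 pad (align 4)
@56: stride [4B, align 4] → 60
+4 tail pad (align 8)
size 64, align 8
56 − 64 = -8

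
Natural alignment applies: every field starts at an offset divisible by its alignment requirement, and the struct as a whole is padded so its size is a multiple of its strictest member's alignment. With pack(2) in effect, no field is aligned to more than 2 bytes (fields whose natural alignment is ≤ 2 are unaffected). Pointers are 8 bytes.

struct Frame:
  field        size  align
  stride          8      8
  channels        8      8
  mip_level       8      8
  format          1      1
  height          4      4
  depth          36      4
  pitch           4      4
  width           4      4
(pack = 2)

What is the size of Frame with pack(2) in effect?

74

@0: stride [8B, align 2] → 8
@8: channels [8B, align 2] → 16
@16: mip_level [8B, align 2] → 24
@24: format [1B, align 1] → 25
+1 pad (align 2)
@26: height [4B, align 2] → 30
@30: depth [36B, align 2] → 66
@66: pitch [4B, align 2] → 70
@70: width [4B, align 2] → 74
size 74, align 2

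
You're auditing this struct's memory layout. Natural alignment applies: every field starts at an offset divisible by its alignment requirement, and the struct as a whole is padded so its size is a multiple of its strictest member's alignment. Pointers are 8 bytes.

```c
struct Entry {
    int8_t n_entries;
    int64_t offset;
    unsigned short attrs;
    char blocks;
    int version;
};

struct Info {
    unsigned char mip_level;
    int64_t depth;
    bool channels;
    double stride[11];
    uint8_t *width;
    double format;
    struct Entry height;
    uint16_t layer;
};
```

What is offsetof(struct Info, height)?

128

Entry: 0..1  n_entries  (1B, 1-aligned); 1..8  -- padding (7B); 8..16  offset  (8B, 8-aligned); 16..18  attrs  (2B, 2-aligned); 18..19  blocks  (1B, 1-aligned); 19..20  -- padding (1B); 20..24  version  (4B, 4-aligned); sizeof = 24, alignof = 8
0..1  mip_level  (1B, 1-aligned)
1..8  -- padding (7B)
8..16  depth  (8B, 8-aligned)
16..17  channels  (1B, 1-aligned)
17..24  -- padding (7B)
24..112  stride  (88B, 8-aligned)
112..120  width  (8B, 8-aligned)
120..128  format  (8B, 8-aligned)
128..152  height  (24B, 8-aligned)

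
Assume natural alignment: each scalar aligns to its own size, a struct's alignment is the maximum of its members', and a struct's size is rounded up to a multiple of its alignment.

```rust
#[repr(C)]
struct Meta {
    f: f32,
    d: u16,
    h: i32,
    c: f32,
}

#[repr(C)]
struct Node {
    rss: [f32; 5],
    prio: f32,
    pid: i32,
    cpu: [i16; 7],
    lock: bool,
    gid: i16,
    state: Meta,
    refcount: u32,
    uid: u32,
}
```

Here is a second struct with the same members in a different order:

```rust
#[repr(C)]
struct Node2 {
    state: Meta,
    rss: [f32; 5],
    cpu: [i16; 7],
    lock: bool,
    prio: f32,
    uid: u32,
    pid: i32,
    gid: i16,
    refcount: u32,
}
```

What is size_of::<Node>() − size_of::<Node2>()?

0

Meta: f at 0 (size 4, align 4) → ends 4; d at 4 (size 2, align 2) → ends 6; pad 2 to align 4 for h; h at 8 (size 4, align 4) → ends 12; c at 12 (size 4, align 4) → ends 16; total 16 bytes, alignment 4
rss at 0 (size 20, align 4) → ends 20
prio at 20 (size 4, align 4) → ends 24
pid at 24 (size 4, align 4) → ends 28
cpu at 28 (size 14, align 2) → ends 42
lock at 42 (size 1, align 1) → ends 43
pad 1 to align 2 for gid
gid at 44 (size 2, align 2) → ends 46
pad 2 to align 4 for state
state at 48 (size 16, align 4) → ends 64
refcount at 64 (size 4, align 4) → ends 68
uid at 68 (size 4, align 4) → ends 72
total 72 bytes, alignment 4
— Node2 —
state at 0 (size 16, align 4) → ends 16
rss at 16 (size 20, align 4) → ends 36
cpu at 36 (size 14, align 2) → ends 50
lock at 50 (size 1, align 1) → ends 51
pad 1 to align 4 for prio
prio at 52 (size 4, align 4) → ends 56
uid at 56 (size 4, align 4) → ends 60
pid at 60 (size 4, align 4) → ends 64
gid at 64 (size 2, align 2) → ends 66
pad 2 to align 4 for refcount
refcount at 68 (size 4, align 4) → ends 72
total 72 bytes, alignment 4
72 − 72 = 0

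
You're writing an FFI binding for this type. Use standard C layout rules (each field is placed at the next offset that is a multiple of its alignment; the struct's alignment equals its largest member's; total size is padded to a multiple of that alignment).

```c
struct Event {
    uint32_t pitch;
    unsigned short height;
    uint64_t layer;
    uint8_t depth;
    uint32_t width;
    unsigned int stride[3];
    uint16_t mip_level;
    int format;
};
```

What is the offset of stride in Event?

0..4  pitch  (4B, 4-aligned)
4..6  height  (2B, 2-aligned)
6..8  -- padding (2B)
8..16  layer  (8B, 8-aligned)
16..17  depth  (1B, 1-aligned)
17..20  -- padding (3B)
20..24  width  (4B, 4-aligned)
24..36  stride  (12B, 4-aligned)

24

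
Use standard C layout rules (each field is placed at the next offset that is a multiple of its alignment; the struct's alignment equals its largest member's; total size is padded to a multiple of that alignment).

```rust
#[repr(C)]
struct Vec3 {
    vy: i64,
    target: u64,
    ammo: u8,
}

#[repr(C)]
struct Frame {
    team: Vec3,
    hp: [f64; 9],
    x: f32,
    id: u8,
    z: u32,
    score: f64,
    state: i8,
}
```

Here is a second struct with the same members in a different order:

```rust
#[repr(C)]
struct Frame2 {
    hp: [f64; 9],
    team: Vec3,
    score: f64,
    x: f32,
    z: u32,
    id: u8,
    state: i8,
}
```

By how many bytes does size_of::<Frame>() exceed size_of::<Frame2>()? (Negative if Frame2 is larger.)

Vec3: 0..8  vy  (8B, 8-aligned); 8..16  target  (8B, 8-aligned); 16..17  ammo  (1B, 1-aligned); 17..24  -- tail padding (7B); sizeof = 24, alignof = 8
0..24  team  (24B, 8-aligned)
24..96  hp  (72B, 8-aligned)
96..100  x  (4B, 4-aligned)
100..101  id  (1B, 1-aligned)
101..104  -- padding (3B)
104..108  z  (4B, 4-aligned)
108..112  -- padding (4B)
112..120  score  (8B, 8-aligned)
120..121  state  (1B, 1-aligned)
121..128  -- tail padding (7B)
sizeof = 128, alignof = 8
— Frame2 —
0..72  hp  (72B, 8-aligned)
72..96  team  (24B, 8-aligned)
96..104  score  (8B, 8-aligned)
104..108  x  (4B, 4-aligned)
108..112  z  (4B, 4-aligned)
112..113  id  (1B, 1-aligned)
113..114  state  (1B, 1-aligned)
114..120  -- tail padding (6B)
sizeof = 120, alignof = 8
128 − 120 = 8

8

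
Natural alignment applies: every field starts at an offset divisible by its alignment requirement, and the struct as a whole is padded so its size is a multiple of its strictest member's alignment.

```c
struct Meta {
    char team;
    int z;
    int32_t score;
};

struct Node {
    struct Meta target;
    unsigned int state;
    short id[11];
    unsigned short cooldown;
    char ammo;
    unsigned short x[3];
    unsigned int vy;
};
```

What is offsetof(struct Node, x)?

42

Meta: @0: team [1B, align 1] → 1; +3 pad (align 4); @4: z [4B, align 4] → 8; @8: score [4B, align 4] → 12; size 12, align 4
@0: target [12B, align 4] → 12
@12: state [4B, align 4] → 16
@16: id [22B, align 2] → 38
@38: cooldown [2B, align 2] → 40
@40: ammo [1B, align 1] → 41
+1 pad (align 2)
@42: x [6B, align 2] → 48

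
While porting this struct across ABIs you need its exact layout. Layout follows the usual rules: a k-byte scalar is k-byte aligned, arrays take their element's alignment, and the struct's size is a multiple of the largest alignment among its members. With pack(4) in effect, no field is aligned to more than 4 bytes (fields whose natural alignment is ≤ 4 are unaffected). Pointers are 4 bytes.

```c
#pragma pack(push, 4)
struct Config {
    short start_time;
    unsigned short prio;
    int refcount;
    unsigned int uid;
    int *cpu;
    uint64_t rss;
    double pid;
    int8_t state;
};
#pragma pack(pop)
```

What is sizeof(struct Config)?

start_time at 0 (size 2, align 2) → ends 2
prio at 2 (size 2, align 2) → ends 4
refcount at 4 (size 4, align 4) → ends 8
uid at 8 (size 4, align 4) → ends 12
cpu at 12 (size 4, align 4) → ends 16
rss at 16 (size 8, align 4) → ends 24
pid at 24 (size 8, align 4) → ends 32
state at 32 (size 1, align 1) → ends 33
tail pad 3 to reach multiple of 4
total 36 bytes, alignment 4

36 bytes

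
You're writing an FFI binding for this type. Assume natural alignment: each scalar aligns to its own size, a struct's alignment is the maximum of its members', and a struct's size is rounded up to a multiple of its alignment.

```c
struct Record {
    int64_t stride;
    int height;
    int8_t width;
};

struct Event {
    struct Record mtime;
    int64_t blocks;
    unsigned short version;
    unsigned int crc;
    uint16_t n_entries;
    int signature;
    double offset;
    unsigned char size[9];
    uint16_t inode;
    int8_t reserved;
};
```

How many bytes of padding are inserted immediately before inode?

Record: @0: stride [8B, align 8] → 8; @8: height [4B, align 4] → 12; @12: width [1B, align 1] → 13; +3 tail pad (align 8); size 16, align 8
@0: mtime [16B, align 8] → 16
@16: blocks [8B, align 8] → 24
@24: version [2B, align 2] → 26
+2 pad (align 4)
@28: crc [4B, align 4] → 32
@32: n_entries [2B, align 2] → 34
+2 pad (align 4)
@36: signature [4B, align 4] → 40
@40: offset [8B, align 8] → 48
@48: size [9B, align 1] → 57
+1 pad (align 2)
@58: inode [2B, align 2] → 60

1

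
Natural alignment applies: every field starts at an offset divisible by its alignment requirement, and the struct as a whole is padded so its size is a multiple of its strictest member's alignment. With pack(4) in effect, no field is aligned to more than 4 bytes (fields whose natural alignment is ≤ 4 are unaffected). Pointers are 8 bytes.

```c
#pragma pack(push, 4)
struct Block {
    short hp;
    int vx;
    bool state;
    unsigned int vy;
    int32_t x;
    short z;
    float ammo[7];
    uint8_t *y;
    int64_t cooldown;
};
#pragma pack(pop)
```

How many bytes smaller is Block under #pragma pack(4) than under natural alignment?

natural layout:
  0..2  hp  (2B, 2-aligned)
  2..4  -- padding (2B)
  4..8  vx  (4B, 4-aligned)
  8..9  state  (1B, 1-aligned)
  9..12  -- padding (3B)
  12..16  vy  (4B, 4-aligned)
  16..20  x  (4B, 4-aligned)
  20..22  z  (2B, 2-aligned)
  22..24  -- padding (2B)
  24..52  ammo  (28B, 4-aligned)
  52..56  -- padding (4B)
  56..64  y  (8B, 8-aligned)
  64..72  cooldown  (8B, 8-aligned)
  sizeof = 72, alignof = 8
packed(4) layout:
  0..2  hp  (2B, 2-aligned)
  2..4  -- padding (2B)
  4..8  vx  (4B, 4-aligned)
  8..9  state  (1B, 1-aligned)
  9..12  -- padding (3B)
  12..16  vy  (4B, 4-aligned)
  16..20  x  (4B, 4-aligned)
  20..22  z  (2B, 2-aligned)
  22..24  -- padding (2B)
  24..52  ammo  (28B, 4-aligned)
  52..60  y  (8B, 4-aligned)
  60..68  cooldown  (8B, 4-aligned)
  sizeof = 68, alignof = 4
72 − 68 = 4

4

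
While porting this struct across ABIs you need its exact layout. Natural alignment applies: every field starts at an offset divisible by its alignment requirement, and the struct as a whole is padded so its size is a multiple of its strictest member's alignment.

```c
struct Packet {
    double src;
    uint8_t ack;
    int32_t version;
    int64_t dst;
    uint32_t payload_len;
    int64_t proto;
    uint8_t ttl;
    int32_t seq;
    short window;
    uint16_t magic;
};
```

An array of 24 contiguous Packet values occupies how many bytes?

src at 0 (size 8, align 8) → ends 8
ack at 8 (size 1, align 1) → ends 9
pad 3 to align 4 for version
version at 12 (size 4, align 4) → ends 16
dst at 16 (size 8, align 8) → ends 24
payload_len at 24 (size 4, align 4) → ends 28
pad 4 to align 8 for proto
proto at 32 (size 8, align 8) → ends 40
ttl at 40 (size 1, align 1) → ends 41
pad 3 to align 4 for seq
seq at 44 (size 4, align 4) → ends 48
window at 48 (size 2, align 2) → ends 50
magic at 50 (size 2, align 2) → ends 52
tail pad 4 to reach multiple of 8
total 56 bytes, alignment 8
array of 24: 24 × 56 = 1344

1344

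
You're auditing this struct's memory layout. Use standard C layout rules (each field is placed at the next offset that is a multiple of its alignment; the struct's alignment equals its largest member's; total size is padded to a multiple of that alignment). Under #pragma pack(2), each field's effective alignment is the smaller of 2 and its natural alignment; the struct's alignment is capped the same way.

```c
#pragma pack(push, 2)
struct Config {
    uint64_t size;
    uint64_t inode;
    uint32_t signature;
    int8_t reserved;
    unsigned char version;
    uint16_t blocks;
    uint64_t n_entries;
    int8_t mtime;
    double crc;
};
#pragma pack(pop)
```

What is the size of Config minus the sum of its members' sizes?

@0: size [8B, align 2] → 8
@8: inode [8B, align 2] → 16
@16: signature [4B, align 2] → 20
@20: reserved [1B, align 1] → 21
@21: version [1B, align 1] → 22
@22: blocks [2B, align 2] → 24
@24: n_entries [8B, align 2] → 32
@32: mtime [1B, align 1] → 33
+1 pad (align 2)
@34: crc [8B, align 2] → 42
size 42, align 2
data bytes 41, size 42 → padding 1

1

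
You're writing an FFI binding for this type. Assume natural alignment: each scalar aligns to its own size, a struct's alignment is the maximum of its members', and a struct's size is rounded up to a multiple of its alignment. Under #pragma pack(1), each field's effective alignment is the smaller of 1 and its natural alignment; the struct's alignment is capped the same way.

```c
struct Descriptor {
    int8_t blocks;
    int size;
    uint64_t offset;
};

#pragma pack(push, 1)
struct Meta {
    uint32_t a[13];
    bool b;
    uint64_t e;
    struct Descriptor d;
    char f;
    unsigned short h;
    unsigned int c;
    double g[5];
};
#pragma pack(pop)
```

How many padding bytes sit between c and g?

Descriptor: blocks at 0 (size 1, align 1) → ends 1; pad 3 to align 4 for size; size at 4 (size 4, align 4) → ends 8; offset at 8 (size 8, align 8) → ends 16; total 16 bytes, alignment 8
a at 0 (size 52, align 1) → ends 52
b at 52 (size 1, align 1) → ends 53
e at 53 (size 8, align 1) → ends 61
d at 61 (size 16, align 1) → ends 77
f at 77 (size 1, align 1) → ends 78
h at 78 (size 2, align 1) → ends 80
c at 80 (size 4, align 1) → ends 84
g at 84 (size 40, align 1) → ends 124

0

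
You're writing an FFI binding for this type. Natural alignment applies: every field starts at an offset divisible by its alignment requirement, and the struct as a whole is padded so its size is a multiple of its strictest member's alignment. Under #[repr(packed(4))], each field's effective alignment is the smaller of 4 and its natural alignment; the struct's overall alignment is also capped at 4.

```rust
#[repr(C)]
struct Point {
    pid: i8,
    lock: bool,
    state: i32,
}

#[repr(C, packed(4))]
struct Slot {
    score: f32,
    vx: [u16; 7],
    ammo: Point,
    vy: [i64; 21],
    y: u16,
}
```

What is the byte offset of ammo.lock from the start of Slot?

Point: @0: pid [1B, align 1] → 1; @1: lock [1B, align 1] → 2; +2 pad (align 4); @4: state [4B, align 4] → 8; size 8, align 4
@0: score [4B, align 4] → 4
@4: vx [14B, align 2] → 18
+2 pad (align 4)
@20: ammo [8B, align 4] → 28
within Point: lock at 1
20 + 1 = 21

21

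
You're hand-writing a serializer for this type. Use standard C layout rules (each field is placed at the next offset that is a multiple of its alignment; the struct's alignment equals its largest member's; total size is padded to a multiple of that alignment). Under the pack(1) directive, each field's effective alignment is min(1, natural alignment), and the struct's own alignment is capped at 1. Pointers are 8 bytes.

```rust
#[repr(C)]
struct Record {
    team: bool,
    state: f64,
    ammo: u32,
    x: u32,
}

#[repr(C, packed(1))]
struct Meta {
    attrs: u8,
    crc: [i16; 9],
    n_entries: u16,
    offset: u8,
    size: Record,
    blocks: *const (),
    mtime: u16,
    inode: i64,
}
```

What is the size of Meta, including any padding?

64

Record: @0: team [1B, align 1] → 1; +7 pad (align 8); @8: state [8B, align 8] → 16; @16: ammo [4B, align 4] → 20; @20: x [4B, align 4] → 24; size 24, align 8
@0: attrs [1B, align 1] → 1
@1: crc [18B, align 1] → 19
@19: n_entries [2B, align 1] → 21
@21: offset [1B, align 1] → 22
@22: size [24B, align 1] → 46
@46: blocks [8B, align 1] → 54
@54: mtime [2B, align 1] → 56
@56: inode [8B, align 1] → 64
size 64, align 1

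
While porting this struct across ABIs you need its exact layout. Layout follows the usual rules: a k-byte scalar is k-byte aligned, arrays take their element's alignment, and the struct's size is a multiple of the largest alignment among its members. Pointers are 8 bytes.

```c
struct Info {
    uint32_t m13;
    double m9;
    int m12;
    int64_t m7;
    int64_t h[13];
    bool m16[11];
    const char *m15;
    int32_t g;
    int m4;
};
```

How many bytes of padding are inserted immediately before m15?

5

@0: m13 [4B, align 4] → 4
+4 pad (align 8)
@8: m9 [8B, align 8] → 16
@16: m12 [4B, align 4] → 20
+4 pad (align 8)
@24: m7 [8B, align 8] → 32
@32: h [104B, align 8] → 136
@136: m16 [11B, align 1] → 147
+5 pad (align 8)
@152: m15 [8B, align 8] → 160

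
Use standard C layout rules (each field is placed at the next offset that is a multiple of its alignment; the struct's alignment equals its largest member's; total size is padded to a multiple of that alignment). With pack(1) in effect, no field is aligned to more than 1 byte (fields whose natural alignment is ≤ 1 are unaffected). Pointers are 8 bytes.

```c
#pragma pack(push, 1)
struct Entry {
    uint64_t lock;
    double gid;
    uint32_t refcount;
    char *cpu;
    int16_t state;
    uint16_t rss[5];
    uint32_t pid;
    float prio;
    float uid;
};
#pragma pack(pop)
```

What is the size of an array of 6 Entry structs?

312

lock at 0 (size 8, align 1) → ends 8
gid at 8 (size 8, align 1) → ends 16
refcount at 16 (size 4, align 1) → ends 20
cpu at 20 (size 8, align 1) → ends 28
state at 28 (size 2, align 1) → ends 30
rss at 30 (size 10, align 1) → ends 40
pid at 40 (size 4, align 1) → ends 44
prio at 44 (size 4, align 1) → ends 48
uid at 48 (size 4, align 1) → ends 52
total 52 bytes, alignment 1
array of 6: 6 × 52 = 312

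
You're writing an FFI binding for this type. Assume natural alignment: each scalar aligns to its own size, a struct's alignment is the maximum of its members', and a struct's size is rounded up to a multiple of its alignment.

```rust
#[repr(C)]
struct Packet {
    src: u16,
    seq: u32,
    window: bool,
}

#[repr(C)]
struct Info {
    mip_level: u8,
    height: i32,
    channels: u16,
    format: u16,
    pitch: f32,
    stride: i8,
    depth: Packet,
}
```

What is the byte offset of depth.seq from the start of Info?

24

Packet: @0: src [2B, align 2] → 2; +2 pad (align 4); @4: seq [4B, align 4] → 8; @8: window [1B, align 1] → 9; +3 tail pad (align 4); size 12, align 4
@0: mip_level [1B, align 1] → 1
+3 pad (align 4)
@4: height [4B, align 4] → 8
@8: channels [2B, align 2] → 10
@10: format [2B, align 2] → 12
@12: pitch [4B, align 4] → 16
@16: stride [1B, align 1] → 17
+3 pad (align 4)
@20: depth [12B, align 4] → 32
within Packet: seq at 4
20 + 4 = 24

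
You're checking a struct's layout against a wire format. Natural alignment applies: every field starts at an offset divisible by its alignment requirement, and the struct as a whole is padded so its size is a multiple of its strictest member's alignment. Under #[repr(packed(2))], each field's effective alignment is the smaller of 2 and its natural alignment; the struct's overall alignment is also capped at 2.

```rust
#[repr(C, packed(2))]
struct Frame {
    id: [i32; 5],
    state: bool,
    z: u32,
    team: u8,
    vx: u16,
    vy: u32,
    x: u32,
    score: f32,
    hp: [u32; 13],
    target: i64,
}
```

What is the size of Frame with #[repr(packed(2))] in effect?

102

0..20  id  (20B, 2-aligned)
20..21  state  (1B, 1-aligned)
21..22  -- padding (1B)
22..26  z  (4B, 2-aligned)
26..27  team  (1B, 1-aligned)
27..28  -- padding (1B)
28..30  vx  (2B, 2-aligned)
30..34  vy  (4B, 2-aligned)
34..38  x  (4B, 2-aligned)
38..42  score  (4B, 2-aligned)
42..94  hp  (52B, 2-aligned)
94..102  target  (8B, 2-aligned)
sizeof = 102, alignof = 2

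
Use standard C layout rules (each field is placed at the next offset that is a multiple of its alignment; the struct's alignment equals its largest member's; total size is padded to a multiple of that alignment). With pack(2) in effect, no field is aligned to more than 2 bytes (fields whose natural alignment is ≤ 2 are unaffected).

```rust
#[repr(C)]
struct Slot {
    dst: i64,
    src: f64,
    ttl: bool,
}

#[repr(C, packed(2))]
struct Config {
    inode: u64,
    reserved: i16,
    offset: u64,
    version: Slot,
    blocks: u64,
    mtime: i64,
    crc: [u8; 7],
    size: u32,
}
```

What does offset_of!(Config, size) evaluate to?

66

Slot: dst at 0 (size 8, align 8) → ends 8; src at 8 (size 8, align 8) → ends 16; ttl at 16 (size 1, align 1) → ends 17; tail pad 7 to reach multiple of 8; total 24 bytes, alignment 8
inode at 0 (size 8, align 2) → ends 8
reserved at 8 (size 2, align 2) → ends 10
offset at 10 (size 8, align 2) → ends 18
version at 18 (size 24, align 2) → ends 42
blocks at 42 (size 8, align 2) → ends 50
mtime at 50 (size 8, align 2) → ends 58
crc at 58 (size 7, align 1) → ends 65
pad 1 to align 2 for size
size at 66 (size 4, align 2) → ends 70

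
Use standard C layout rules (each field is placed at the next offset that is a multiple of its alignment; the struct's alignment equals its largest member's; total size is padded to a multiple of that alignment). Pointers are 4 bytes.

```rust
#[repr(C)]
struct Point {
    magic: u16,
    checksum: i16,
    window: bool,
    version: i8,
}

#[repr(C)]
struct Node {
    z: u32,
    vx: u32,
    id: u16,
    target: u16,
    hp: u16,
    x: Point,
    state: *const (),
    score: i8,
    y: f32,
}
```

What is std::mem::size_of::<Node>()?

Point: 0..2  magic  (2B, 2-aligned); 2..4  checksum  (2B, 2-aligned); 4..5  window  (1B, 1-aligned); 5..6  version  (1B, 1-aligned); sizeof = 6, alignof = 2
0..4  z  (4B, 4-aligned)
4..8  vx  (4B, 4-aligned)
8..10  id  (2B, 2-aligned)
10..12  target  (2B, 2-aligned)
12..14  hp  (2B, 2-aligned)
14..20  x  (6B, 2-aligned)
20..24  state  (4B, 4-aligned)
24..25  score  (1B, 1-aligned)
25..28  -- padding (3B)
28..32  y  (4B, 4-aligned)
sizeof = 32, alignof = 4

32 bytes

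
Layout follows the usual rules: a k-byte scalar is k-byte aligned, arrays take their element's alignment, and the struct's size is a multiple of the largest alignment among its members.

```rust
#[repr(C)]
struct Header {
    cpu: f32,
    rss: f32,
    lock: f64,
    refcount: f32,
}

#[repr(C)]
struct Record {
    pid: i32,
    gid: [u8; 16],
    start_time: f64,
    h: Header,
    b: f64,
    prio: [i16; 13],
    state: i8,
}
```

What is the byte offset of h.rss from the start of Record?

36

Header: cpu at 0 (size 4, align 4) → ends 4; rss at 4 (size 4, align 4) → ends 8; lock at 8 (size 8, align 8) → ends 16; refcount at 16 (size 4, align 4) → ends 20; tail pad 4 to reach multiple of 8; total 24 bytes, alignment 8
pid at 0 (size 4, align 4) → ends 4
gid at 4 (size 16, align 1) → ends 20
pad 4 to align 8 for start_time
start_time at 24 (size 8, align 8) → ends 32
h at 32 (size 24, align 8) → ends 56
within Header: rss at 4
32 + 4 = 36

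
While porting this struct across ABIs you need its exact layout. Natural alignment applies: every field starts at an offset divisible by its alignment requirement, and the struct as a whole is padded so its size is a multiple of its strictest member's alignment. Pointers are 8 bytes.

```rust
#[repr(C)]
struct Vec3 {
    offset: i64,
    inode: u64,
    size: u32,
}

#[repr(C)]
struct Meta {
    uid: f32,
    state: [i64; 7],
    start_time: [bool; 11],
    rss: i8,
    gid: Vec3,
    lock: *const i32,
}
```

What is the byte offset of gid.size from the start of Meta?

Vec3: offset at 0 (size 8, align 8) → ends 8; inode at 8 (size 8, align 8) → ends 16; size at 16 (size 4, align 4) → ends 20; tail pad 4 to reach multiple of 8; total 24 bytes, alignment 8
uid at 0 (size 4, align 4) → ends 4
pad 4 to align 8 for state
state at 8 (size 56, align 8) → ends 64
start_time at 64 (size 11, align 1) → ends 75
rss at 75 (size 1, align 1) → ends 76
pad 4 to align 8 for gid
gid at 80 (size 24, align 8) → ends 104
within Vec3: size at 16
80 + 16 = 96

96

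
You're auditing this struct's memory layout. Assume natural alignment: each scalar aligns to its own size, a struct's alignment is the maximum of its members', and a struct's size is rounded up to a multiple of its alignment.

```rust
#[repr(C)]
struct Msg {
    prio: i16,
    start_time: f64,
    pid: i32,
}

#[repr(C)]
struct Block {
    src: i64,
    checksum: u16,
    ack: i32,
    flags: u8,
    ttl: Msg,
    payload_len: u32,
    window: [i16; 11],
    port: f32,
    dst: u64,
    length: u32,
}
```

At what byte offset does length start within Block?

88

Msg: 0..2  prio  (2B, 2-aligned); 2..8  -- padding (6B); 8..16  start_time  (8B, 8-aligned); 16..20  pid  (4B, 4-aligned); 20..24  -- tail padding (4B); sizeof = 24, alignof = 8
0..8  src  (8B, 8-aligned)
8..10  checksum  (2B, 2-aligned)
10..12  -- padding (2B)
12..16  ack  (4B, 4-aligned)
16..17  flags  (1B, 1-aligned)
17..24  -- padding (7B)
24..48  ttl  (24B, 8-aligned)
48..52  payload_len  (4B, 4-aligned)
52..74  window  (22B, 2-aligned)
74..76  -- padding (2B)
76..80  port  (4B, 4-aligned)
80..88  dst  (8B, 8-aligned)
88..92  length  (4B, 4-aligned)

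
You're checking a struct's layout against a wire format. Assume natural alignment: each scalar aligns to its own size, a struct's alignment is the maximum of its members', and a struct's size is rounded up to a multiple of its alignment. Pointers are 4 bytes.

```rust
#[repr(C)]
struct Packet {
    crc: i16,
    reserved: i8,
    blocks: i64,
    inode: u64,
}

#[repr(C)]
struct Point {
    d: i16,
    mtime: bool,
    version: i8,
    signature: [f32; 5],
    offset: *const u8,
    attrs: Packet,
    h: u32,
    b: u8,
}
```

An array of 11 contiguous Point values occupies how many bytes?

704

Packet: 0..2  crc  (2B, 2-aligned); 2..3  reserved  (1B, 1-aligned); 3..8  -- padding (5B); 8..16  blocks  (8B, 8-aligned); 16..24  inode  (8B, 8-aligned); sizeof = 24, alignof = 8
0..2  d  (2B, 2-aligned)
2..3  mtime  (1B, 1-aligned)
3..4  version  (1B, 1-aligned)
4..24  signature  (20B, 4-aligned)
24..28  offset  (4B, 4-aligned)
28..32  -- padding (4B)
32..56  attrs  (24B, 8-aligned)
56..60  h  (4B, 4-aligned)
60..61  b  (1B, 1-aligned)
61..64  -- tail padding (3B)
sizeof = 64, alignof = 8
array of 11: 11 × 64 = 704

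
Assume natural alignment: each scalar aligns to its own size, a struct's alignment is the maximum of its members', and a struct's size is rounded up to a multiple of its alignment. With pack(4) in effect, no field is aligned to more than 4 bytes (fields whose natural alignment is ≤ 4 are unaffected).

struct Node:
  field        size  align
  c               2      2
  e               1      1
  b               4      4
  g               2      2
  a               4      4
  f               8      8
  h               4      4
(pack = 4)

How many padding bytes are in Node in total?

0..2  c  (2B, 2-aligned)
2..3  e  (1B, 1-aligned)
3..4  -- padding (1B)
4..8  b  (4B, 4-aligned)
8..10  g  (2B, 2-aligned)
10..12  -- padding (2B)
12..16  a  (4B, 4-aligned)
16..24  f  (8B, 4-aligned)
24..28  h  (4B, 4-aligned)
sizeof = 28, alignof = 4
data bytes 25, size 28 → padding 3

3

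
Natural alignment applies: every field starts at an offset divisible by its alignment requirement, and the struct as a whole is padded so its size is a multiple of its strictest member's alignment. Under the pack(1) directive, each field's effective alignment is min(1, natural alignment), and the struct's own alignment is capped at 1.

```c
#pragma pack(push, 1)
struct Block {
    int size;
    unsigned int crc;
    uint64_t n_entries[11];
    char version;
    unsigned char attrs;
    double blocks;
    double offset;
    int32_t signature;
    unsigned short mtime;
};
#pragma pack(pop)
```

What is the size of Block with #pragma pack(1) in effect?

120

0..4  size  (4B, 1-aligned)
4..8  crc  (4B, 1-aligned)
8..96  n_entries  (88B, 1-aligned)
96..97  version  (1B, 1-aligned)
97..98  attrs  (1B, 1-aligned)
98..106  blocks  (8B, 1-aligned)
106..114  offset  (8B, 1-aligned)
114..118  signature  (4B, 1-aligned)
118..120  mtime  (2B, 1-aligned)
sizeof = 120, alignof = 1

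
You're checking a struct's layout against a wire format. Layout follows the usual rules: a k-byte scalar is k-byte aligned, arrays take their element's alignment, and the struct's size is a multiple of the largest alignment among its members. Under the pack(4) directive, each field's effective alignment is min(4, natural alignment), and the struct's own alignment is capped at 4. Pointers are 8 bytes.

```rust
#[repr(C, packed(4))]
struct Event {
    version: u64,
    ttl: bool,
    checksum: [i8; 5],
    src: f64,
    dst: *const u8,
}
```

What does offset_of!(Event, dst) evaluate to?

24

@0: version [8B, align 4] → 8
@8: ttl [1B, align 1] → 9
@9: checksum [5B, align 1] → 14
+2 pad (align 4)
@16: src [8B, align 4] → 24
@24: dst [8B, align 4] → 32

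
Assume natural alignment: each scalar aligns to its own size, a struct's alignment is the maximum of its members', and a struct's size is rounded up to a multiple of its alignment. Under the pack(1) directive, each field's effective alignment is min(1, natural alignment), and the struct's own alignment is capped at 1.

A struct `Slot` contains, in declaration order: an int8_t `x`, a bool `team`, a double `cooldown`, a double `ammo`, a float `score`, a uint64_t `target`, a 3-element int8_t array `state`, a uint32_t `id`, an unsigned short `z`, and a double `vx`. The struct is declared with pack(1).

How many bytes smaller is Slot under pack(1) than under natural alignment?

natural layout:
  x at 0 (size 1, align 1) → ends 1
  team at 1 (size 1, align 1) → ends 2
  pad 6 to align 8 for cooldown
  cooldown at 8 (size 8, align 8) → ends 16
  ammo at 16 (size 8, align 8) → ends 24
  score at 24 (size 4, align 4) → ends 28
  pad 4 to align 8 for target
  target at 32 (size 8, align 8) → ends 40
  state at 40 (size 3, align 1) → ends 43
  pad 1 to align 4 for id
  id at 44 (size 4, align 4) → ends 48
  z at 48 (size 2, align 2) → ends 50
  pad 6 to align 8 for vx
  vx at 56 (size 8, align 8) → ends 64
  total 64 bytes, alignment 8
packed(1) layout:
  x at 0 (size 1, align 1) → ends 1
  team at 1 (size 1, align 1) → ends 2
  cooldown at 2 (size 8, align 1) → ends 10
  ammo at 10 (size 8, align 1) → ends 18
  score at 18 (size 4, align 1) → ends 22
  target at 22 (size 8, align 1) → ends 30
  state at 30 (size 3, align 1) → ends 33
  id at 33 (size 4, align 1) → ends 37
  z at 37 (size 2, align 1) → ends 39
  vx at 39 (size 8, align 1) → ends 47
  total 47 bytes, alignment 1
64 − 47 = 17

17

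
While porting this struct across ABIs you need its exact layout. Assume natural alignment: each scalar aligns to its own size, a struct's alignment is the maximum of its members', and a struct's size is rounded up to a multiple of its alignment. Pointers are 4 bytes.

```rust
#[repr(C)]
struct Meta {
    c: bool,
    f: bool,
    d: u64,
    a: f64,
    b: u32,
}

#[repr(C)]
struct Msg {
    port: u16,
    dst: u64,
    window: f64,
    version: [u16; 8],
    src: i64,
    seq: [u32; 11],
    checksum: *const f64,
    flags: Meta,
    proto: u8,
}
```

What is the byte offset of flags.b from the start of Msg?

120

Meta: c at 0 (size 1, align 1) → ends 1; f at 1 (size 1, align 1) → ends 2; pad 6 to align 8 for d; d at 8 (size 8, align 8) → ends 16; a at 16 (size 8, align 8) → ends 24; b at 24 (size 4, align 4) → ends 28; tail pad 4 to reach multiple of 8; total 32 bytes, alignment 8
port at 0 (size 2, align 2) → ends 2
pad 6 to align 8 for dst
dst at 8 (size 8, align 8) → ends 16
window at 16 (size 8, align 8) → ends 24
version at 24 (size 16, align 2) → ends 40
src at 40 (size 8, align 8) → ends 48
seq at 48 (size 44, align 4) → ends 92
checksum at 92 (size 4, align 4) → ends 96
flags at 96 (size 32, align 8) → ends 128
within Meta: b at 24
96 + 24 = 120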